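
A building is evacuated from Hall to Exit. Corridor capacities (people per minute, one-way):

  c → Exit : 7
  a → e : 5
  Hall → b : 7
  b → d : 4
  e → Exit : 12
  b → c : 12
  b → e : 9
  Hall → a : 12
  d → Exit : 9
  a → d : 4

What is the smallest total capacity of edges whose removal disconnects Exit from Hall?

Augment Hall→a→d→Exit: bottleneck 4, flow now 4.
Augment Hall→a→e→Exit: bottleneck 5, flow now 9.
Augment Hall→b→c→Exit: bottleneck 7, flow now 16.
No augmenting path remains; maximum flow = 16.
By max-flow min-cut, the minimum cut capacity equals the max flow.
In the residual graph, reachable from Hall: {Hall, a}.
Min-cut edges: Hall→b (7), a→d (4), a→e (5); capacity 7 + 4 + 5 = 16.

16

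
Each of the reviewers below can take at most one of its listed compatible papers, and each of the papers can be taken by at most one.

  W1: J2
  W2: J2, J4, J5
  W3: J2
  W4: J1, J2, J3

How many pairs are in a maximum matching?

Unit-capacity flow: source→left, listed edges, right→sink; max matching = max flow.
Augmenting path W1→J2 (+1); matched 1.
Augmenting path W2→J4 (+1); matched 2.
Augmenting path W4→J1 (+1); matched 3.
No augmenting path remains; maximum matching = 3.
König certificate: {W2, W4, J2} is a vertex cover of size 3 (every listed pair touches it), so no matching can be larger.

3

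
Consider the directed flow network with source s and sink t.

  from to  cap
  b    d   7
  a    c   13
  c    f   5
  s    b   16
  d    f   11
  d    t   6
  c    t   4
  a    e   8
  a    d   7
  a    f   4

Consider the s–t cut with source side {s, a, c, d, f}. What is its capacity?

34

Edges leaving {s, a, c, d, f}: s→b (16), a→e (8), c→t (4), d→t (6).
Cut capacity = 16 + 8 + 4 + 6 = 34.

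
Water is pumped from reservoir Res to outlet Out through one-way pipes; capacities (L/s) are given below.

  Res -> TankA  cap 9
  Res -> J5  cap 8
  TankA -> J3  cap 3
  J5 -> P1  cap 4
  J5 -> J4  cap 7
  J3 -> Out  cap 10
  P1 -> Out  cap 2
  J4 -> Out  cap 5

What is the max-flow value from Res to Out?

10

Augment Res→TankA→J3→Out: bottleneck 3, flow now 3.
Augment Res→J5→P1→Out: bottleneck 2, flow now 5.
Augment Res→J5→J4→Out: bottleneck 5, flow now 10.
No augmenting path remains; maximum flow = 10.
In the residual graph, reachable from Res: {Res, TankA, J5, P1, J4}.
Min-cut edges: TankA→J3 (3), P1→Out (2), J4→Out (5); capacity 3 + 2 + 5 = 10.
This cut is saturated, so no flow can exceed 10.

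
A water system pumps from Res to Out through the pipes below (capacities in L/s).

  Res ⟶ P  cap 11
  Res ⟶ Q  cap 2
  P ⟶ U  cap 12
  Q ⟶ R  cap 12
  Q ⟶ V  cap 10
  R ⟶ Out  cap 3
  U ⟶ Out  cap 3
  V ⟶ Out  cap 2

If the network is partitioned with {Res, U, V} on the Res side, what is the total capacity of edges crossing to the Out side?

18

Edges leaving {Res, U, V}: Res→P (11), Res→Q (2), U→Out (3), V→Out (2).
Cut capacity = 11 + 2 + 3 + 2 = 18.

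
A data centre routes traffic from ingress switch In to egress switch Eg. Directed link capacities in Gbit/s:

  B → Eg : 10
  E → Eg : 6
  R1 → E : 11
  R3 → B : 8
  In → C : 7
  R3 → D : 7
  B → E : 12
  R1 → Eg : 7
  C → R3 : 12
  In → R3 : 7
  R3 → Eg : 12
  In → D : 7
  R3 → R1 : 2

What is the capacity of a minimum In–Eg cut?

Augment In→R3→Eg: bottleneck 7, flow now 7.
Augment In→C→R3→Eg: bottleneck 5, flow now 12.
Augment In→C→R3→R1→Eg: bottleneck 2, flow now 14.
No augmenting path remains; maximum flow = 14.
By max-flow min-cut, the minimum cut capacity equals the max flow.
In the residual graph, reachable from In: {In, D}.
Min-cut edges: In→C (7), In→R3 (7); capacity 7 + 7 = 14.

14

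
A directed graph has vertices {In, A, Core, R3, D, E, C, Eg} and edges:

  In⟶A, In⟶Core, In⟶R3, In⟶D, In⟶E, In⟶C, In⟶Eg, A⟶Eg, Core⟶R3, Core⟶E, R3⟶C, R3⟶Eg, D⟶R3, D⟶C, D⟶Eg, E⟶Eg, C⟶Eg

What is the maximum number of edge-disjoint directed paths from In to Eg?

Assign every edge capacity 1; by Menger, the answer equals the max flow.
Path In→Eg (+1); total 1.
Path In→A→Eg (+1); total 2.
Path In→R3→Eg (+1); total 3.
Path In→D→Eg (+1); total 4.
Path In→E→Eg (+1); total 5.
Path In→C→Eg (+1); total 6.
No residual In→Eg path; max flow = 6.
Certifying cut of size 6: {C→Eg, E→Eg, In→A, In→D, In→Eg, R3→Eg}.

6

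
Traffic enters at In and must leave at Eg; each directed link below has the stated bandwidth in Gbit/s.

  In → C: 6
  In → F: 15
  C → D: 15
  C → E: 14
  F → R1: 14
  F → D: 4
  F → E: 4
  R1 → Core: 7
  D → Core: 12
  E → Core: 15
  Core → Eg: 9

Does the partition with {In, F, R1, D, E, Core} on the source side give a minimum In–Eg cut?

No — its capacity is 15, but the minimum cut has capacity 9.

Given cut capacity: 6 + 9 = 15.
Augment In→C→D→Core→Eg: bottleneck 6, flow now 6.
Augment In→F→R1→Core→Eg: bottleneck 3, flow now 9.
No augmenting path remains; maximum flow = 9.
In the residual graph, reachable from In: {In, C, F, R1, D, E, Core}.
Min-cut edges: Core→Eg (9); capacity 9 = 9.
Cut capacity 15 exceeds the max flow 9, so it is not minimum.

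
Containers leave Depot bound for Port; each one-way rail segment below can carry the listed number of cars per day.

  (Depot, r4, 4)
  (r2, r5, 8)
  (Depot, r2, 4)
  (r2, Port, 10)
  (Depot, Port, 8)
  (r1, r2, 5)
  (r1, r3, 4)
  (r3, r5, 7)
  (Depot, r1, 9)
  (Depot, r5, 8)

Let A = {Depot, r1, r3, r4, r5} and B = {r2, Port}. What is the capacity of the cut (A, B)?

17

Edges leaving {Depot, r1, r3, r4, r5}: Depot→r2 (4), Depot→Port (8), r1→r2 (5).
Cut capacity = 4 + 8 + 5 = 17.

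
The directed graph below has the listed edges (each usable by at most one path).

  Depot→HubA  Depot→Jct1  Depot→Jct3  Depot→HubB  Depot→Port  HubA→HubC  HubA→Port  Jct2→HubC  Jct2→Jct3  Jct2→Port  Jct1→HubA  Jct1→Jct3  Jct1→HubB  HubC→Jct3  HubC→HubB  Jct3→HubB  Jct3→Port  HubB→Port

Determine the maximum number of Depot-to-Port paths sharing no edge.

Assign every edge capacity 1; by Menger, the answer equals the max flow.
Path Depot→Port (+1); total 1.
Path Depot→HubA→Port (+1); total 2.
Path Depot→Jct3→Port (+1); total 3.
Path Depot→HubB→Port (+1); total 4.
No residual Depot→Port path; max flow = 4.
Certifying cut of size 4: {Depot→Port, HubA→Port, HubB→Port, Jct3→Port}.

4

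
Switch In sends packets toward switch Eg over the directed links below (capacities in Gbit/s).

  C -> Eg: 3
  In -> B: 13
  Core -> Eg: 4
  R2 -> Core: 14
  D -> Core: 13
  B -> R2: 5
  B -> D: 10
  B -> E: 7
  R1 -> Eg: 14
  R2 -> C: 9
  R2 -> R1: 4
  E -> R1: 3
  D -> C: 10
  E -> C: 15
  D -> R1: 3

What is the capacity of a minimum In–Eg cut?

13

Augment In→B→E→C→Eg: bottleneck 3, flow now 3.
Augment In→B→E→R1→Eg: bottleneck 3, flow now 6.
Augment In→B→R2→Core→Eg: bottleneck 4, flow now 10.
Augment In→B→R2→R1→Eg: bottleneck 1, flow now 11.
Augment In→B→D→R1→Eg: bottleneck 2, flow now 13.
No augmenting path remains; maximum flow = 13.
By max-flow min-cut, the minimum cut capacity equals the max flow.
In the residual graph, reachable from In: {In}.
Min-cut edges: In→B (13); capacity 13 = 13.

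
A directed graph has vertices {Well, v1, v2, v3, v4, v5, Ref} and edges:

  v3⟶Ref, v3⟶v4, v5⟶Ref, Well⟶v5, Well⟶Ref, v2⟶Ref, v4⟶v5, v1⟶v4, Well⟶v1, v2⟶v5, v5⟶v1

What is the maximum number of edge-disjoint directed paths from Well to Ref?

2

Assign every edge capacity 1; by Menger, the answer equals the max flow.
Path Well→Ref (+1); total 1.
Path Well→v5→Ref (+1); total 2.
No residual Well→Ref path; max flow = 2.
Certifying cut of size 2: {Well→Ref, v5→Ref}.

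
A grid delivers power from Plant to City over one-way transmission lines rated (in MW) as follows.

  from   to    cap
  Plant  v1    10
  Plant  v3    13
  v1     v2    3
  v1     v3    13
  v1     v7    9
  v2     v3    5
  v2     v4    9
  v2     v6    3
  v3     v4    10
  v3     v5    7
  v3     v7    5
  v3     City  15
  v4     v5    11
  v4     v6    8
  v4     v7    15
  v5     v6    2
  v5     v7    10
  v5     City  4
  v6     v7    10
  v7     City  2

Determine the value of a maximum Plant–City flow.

21

Augment Plant→v3→City: bottleneck 13, flow now 13.
Augment Plant→v1→v3→City: bottleneck 2, flow now 15.
Augment Plant→v1→v7→City: bottleneck 2, flow now 17.
Augment Plant→v1→v3→v5→City: bottleneck 4, flow now 21.
No augmenting path remains; maximum flow = 21.
In the residual graph, reachable from Plant: {Plant, v1, v2, v3, v4, v5, v6, v7}.
Min-cut edges: v3→City (15), v5→City (4), v7→City (2); capacity 15 + 4 + 2 = 21.
This cut is saturated, so no flow can exceed 21.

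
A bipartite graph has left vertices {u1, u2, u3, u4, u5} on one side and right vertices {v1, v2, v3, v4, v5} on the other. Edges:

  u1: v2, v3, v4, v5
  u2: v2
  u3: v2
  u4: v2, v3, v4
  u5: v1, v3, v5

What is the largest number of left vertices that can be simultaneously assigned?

4

Unit-capacity flow: source→left, listed edges, right→sink; max matching = max flow.
Augmenting path u1→v2 (+1); matched 1.
Augmenting path u4→v3 (+1); matched 2.
Augmenting path u5→v1 (+1); matched 3.
Augmenting path u2→v2→u1→v4 (+1); matched 4.
No augmenting path remains; maximum matching = 4.
König certificate: {u1, u4, u5, v2} is a vertex cover of size 4 (every listed pair touches it), so no matching can be larger.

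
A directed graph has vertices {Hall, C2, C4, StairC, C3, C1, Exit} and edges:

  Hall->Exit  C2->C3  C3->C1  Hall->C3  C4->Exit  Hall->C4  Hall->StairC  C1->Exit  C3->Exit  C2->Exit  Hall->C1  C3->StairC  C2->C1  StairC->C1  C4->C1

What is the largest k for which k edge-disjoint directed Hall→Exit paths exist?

Assign every edge capacity 1; by Menger, the answer equals the max flow.
Path Hall→Exit (+1); total 1.
Path Hall→C4→Exit (+1); total 2.
Path Hall→C3→Exit (+1); total 3.
Path Hall→C1→Exit (+1); total 4.
No residual Hall→Exit path; max flow = 4.
Certifying cut of size 4: {C1→Exit, Hall→C3, Hall→C4, Hall→Exit}.

4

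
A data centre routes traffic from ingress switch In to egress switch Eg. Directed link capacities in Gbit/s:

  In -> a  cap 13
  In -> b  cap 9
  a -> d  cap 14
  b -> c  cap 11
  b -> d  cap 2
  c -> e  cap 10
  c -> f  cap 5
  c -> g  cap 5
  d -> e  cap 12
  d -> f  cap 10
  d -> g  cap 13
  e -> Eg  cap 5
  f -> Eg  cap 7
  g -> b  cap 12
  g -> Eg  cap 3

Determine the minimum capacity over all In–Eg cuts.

Augment In→a→d→e→Eg: bottleneck 5, flow now 5.
Augment In→a→d→f→Eg: bottleneck 7, flow now 12.
Augment In→a→d→g→Eg: bottleneck 1, flow now 13.
Augment In→b→c→g→Eg: bottleneck 2, flow now 15.
No augmenting path remains; maximum flow = 15.
By max-flow min-cut, the minimum cut capacity equals the max flow.
In the residual graph, reachable from In: {In, a, b, c, d, e, f, g}.
Min-cut edges: e→Eg (5), f→Eg (7), g→Eg (3); capacity 5 + 7 + 3 = 15.

15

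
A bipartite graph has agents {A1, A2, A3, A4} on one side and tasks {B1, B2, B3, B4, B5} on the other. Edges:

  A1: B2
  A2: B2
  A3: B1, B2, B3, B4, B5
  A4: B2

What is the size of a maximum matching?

Unit-capacity flow: source→left, listed edges, right→sink; max matching = max flow.
Augmenting path A1→B2 (+1); matched 1.
Augmenting path A3→B1 (+1); matched 2.
No augmenting path remains; maximum matching = 2.
König certificate: {A3, B2} is a vertex cover of size 2 (every listed pair touches it), so no matching can be larger.

2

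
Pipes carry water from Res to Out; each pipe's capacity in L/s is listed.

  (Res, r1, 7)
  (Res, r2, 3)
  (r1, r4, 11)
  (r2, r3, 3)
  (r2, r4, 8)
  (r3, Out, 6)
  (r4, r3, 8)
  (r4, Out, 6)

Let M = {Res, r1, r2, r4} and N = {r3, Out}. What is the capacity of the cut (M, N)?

Edges leaving {Res, r1, r2, r4}: r2→r3 (3), r4→r3 (8), r4→Out (6).
Cut capacity = 3 + 8 + 6 = 17.

17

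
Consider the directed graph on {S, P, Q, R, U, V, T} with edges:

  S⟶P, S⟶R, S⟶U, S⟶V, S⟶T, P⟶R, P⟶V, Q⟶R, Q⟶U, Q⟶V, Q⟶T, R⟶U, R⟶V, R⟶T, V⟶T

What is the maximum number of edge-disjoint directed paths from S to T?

Assign every edge capacity 1; by Menger, the answer equals the max flow.
Path S→T (+1); total 1.
Path S→R→T (+1); total 2.
Path S→V→T (+1); total 3.
No residual S→T path; max flow = 3.
Certifying cut of size 3: {R→T, S→T, V→T}.

3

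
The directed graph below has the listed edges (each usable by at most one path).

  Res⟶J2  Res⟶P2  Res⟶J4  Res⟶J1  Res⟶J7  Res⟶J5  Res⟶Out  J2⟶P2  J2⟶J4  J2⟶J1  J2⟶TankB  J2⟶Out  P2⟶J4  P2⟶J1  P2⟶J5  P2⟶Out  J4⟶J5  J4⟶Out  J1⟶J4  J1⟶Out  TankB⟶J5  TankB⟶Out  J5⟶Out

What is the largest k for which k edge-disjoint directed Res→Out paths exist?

Assign every edge capacity 1; by Menger, the answer equals the max flow.
Path Res→Out (+1); total 1.
Path Res→J2→Out (+1); total 2.
Path Res→P2→Out (+1); total 3.
Path Res→J4→Out (+1); total 4.
Path Res→J1→Out (+1); total 5.
Path Res→J5→Out (+1); total 6.
No residual Res→Out path; max flow = 6.
Certifying cut of size 6: {Res→J1, Res→J2, Res→J4, Res→J5, Res→Out, Res→P2}.

6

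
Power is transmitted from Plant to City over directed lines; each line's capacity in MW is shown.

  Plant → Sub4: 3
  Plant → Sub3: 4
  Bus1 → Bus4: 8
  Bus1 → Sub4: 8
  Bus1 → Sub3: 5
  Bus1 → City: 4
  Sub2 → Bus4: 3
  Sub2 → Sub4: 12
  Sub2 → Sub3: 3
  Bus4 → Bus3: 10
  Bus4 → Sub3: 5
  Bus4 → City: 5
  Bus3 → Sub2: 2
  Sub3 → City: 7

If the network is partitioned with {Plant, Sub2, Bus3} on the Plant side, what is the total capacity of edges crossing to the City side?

Edges leaving {Plant, Sub2, Bus3}: Plant→Sub4 (3), Plant→Sub3 (4), Sub2→Bus4 (3), Sub2→Sub4 (12), Sub2→Sub3 (3).
Cut capacity = 3 + 4 + 3 + 12 + 3 = 25.

25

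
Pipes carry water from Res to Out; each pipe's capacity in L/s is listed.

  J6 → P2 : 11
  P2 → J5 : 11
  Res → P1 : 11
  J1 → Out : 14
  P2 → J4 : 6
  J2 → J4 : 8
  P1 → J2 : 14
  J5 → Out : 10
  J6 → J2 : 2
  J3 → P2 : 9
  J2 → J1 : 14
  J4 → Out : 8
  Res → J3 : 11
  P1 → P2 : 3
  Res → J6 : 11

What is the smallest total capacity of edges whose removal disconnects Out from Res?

29

Augment Res→J6→J2→J4→Out: bottleneck 2, flow now 2.
Augment Res→J6→P2→J5→Out: bottleneck 9, flow now 11.
Augment Res→J3→P2→J5→Out: bottleneck 1, flow now 12.
Augment Res→J3→P2→J4→Out: bottleneck 6, flow now 18.
Augment Res→P1→J2→J1→Out: bottleneck 11, flow now 29.
No augmenting path remains; maximum flow = 29.
By max-flow min-cut, the minimum cut capacity equals the max flow.
In the residual graph, reachable from Res: {Res, J6, J3, P2, J5}.
Min-cut edges: Res→P1 (11), J6→J2 (2), P2→J4 (6), J5→Out (10); capacity 11 + 2 + 6 + 10 = 29.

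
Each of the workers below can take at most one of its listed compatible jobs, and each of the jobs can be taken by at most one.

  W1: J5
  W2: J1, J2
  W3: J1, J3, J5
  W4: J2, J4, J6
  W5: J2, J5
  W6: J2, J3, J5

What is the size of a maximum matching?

Unit-capacity flow: source→left, listed edges, right→sink; max matching = max flow.
Augmenting path W1→J5 (+1); matched 1.
Augmenting path W2→J1 (+1); matched 2.
Augmenting path W3→J3 (+1); matched 3.
Augmenting path W4→J2 (+1); matched 4.
Augmenting path W5→J2→W4→J4 (+1); matched 5.
No augmenting path remains; maximum matching = 5.
König certificate: {W4, J1, J2, J3, J5} is a vertex cover of size 5 (every listed pair touches it), so no matching can be larger.

5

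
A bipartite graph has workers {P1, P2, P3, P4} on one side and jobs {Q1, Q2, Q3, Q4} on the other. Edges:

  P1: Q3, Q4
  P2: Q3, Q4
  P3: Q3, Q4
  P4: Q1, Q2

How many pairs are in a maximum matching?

Unit-capacity flow: source→left, listed edges, right→sink; max matching = max flow.
Augmenting path P1→Q3 (+1); matched 1.
Augmenting path P2→Q4 (+1); matched 2.
Augmenting path P4→Q1 (+1); matched 3.
No augmenting path remains; maximum matching = 3.
König certificate: {P4, Q3, Q4} is a vertex cover of size 3 (every listed pair touches it), so no matching can be larger.

3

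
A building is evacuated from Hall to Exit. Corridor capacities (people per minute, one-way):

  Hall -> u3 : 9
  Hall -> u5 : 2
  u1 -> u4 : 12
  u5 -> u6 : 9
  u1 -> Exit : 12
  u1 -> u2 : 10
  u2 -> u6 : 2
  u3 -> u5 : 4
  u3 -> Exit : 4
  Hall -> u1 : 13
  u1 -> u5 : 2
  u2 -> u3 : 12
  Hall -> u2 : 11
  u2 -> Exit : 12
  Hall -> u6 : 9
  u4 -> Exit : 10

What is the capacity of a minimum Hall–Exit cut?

Augment Hall→u1→Exit: bottleneck 12, flow now 12.
Augment Hall→u2→Exit: bottleneck 11, flow now 23.
Augment Hall→u3→Exit: bottleneck 4, flow now 27.
Augment Hall→u1→u2→Exit: bottleneck 1, flow now 28.
No augmenting path remains; maximum flow = 28.
By max-flow min-cut, the minimum cut capacity equals the max flow.
In the residual graph, reachable from Hall: {Hall, u3, u5, u6}.
Min-cut edges: Hall→u1 (13), Hall→u2 (11), u3→Exit (4); capacity 13 + 11 + 4 = 28.

28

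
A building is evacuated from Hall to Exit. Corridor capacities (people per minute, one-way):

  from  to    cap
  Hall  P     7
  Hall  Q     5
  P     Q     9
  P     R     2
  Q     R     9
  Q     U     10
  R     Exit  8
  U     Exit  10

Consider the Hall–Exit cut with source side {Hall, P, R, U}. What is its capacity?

Edges leaving {Hall, P, R, U}: Hall→Q (5), P→Q (9), R→Exit (8), U→Exit (10).
Cut capacity = 5 + 9 + 8 + 10 = 32.

32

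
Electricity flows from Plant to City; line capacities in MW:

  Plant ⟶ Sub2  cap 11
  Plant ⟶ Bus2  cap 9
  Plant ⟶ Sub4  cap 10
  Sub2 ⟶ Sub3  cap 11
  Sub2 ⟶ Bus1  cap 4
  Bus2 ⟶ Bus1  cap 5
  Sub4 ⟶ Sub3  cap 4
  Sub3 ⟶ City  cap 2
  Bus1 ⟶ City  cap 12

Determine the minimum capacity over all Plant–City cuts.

Augment Plant→Sub2→Sub3→City: bottleneck 2, flow now 2.
Augment Plant→Sub2→Bus1→City: bottleneck 4, flow now 6.
Augment Plant→Bus2→Bus1→City: bottleneck 5, flow now 11.
No augmenting path remains; maximum flow = 11.
By max-flow min-cut, the minimum cut capacity equals the max flow.
In the residual graph, reachable from Plant: {Plant, Sub2, Bus2, Sub4, Sub3}.
Min-cut edges: Sub2→Bus1 (4), Bus2→Bus1 (5), Sub3→City (2); capacity 4 + 5 + 2 = 11.

11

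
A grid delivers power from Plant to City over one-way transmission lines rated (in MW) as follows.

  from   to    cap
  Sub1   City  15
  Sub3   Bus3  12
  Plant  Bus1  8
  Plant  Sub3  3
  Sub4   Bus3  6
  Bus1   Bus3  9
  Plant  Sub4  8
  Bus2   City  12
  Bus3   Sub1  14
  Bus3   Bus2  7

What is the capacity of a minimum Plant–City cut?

Augment Plant→Sub3→Bus3→Sub1→City: bottleneck 3, flow now 3.
Augment Plant→Bus1→Bus3→Sub1→City: bottleneck 8, flow now 11.
Augment Plant→Sub4→Bus3→Sub1→City: bottleneck 3, flow now 14.
Augment Plant→Sub4→Bus3→Bus2→City: bottleneck 3, flow now 17.
No augmenting path remains; maximum flow = 17.
By max-flow min-cut, the minimum cut capacity equals the max flow.
In the residual graph, reachable from Plant: {Plant, Sub4}.
Min-cut edges: Plant→Sub3 (3), Plant→Bus1 (8), Sub4→Bus3 (6); capacity 3 + 8 + 6 = 17.

17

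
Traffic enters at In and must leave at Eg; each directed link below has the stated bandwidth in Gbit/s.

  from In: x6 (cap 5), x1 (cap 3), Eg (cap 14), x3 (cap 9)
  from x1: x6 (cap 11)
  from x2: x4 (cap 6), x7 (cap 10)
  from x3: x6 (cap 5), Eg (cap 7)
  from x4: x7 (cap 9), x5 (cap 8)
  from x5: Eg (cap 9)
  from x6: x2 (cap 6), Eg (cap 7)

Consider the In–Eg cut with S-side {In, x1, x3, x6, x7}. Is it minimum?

No — its capacity is 34, but the minimum cut has capacity 31.

Given cut capacity: 14 + 7 + 6 + 7 = 34.
Augment In→Eg: bottleneck 14, flow now 14.
Augment In→x3→Eg: bottleneck 7, flow now 21.
Augment In→x6→Eg: bottleneck 5, flow now 26.
Augment In→x1→x6→Eg: bottleneck 2, flow now 28.
Augment In→x1→x6→x2→x4→x5→Eg: bottleneck 1, flow now 29.
Augment In→x3→x6→x2→x4→x5→Eg: bottleneck 2, flow now 31.
No augmenting path remains; maximum flow = 31.
In the residual graph, reachable from In: {In}.
Min-cut edges: In→x1 (3), In→x3 (9), In→x6 (5), In→Eg (14); capacity 3 + 9 + 5 + 14 = 31.
Cut capacity 34 exceeds the max flow 31, so it is not minimum.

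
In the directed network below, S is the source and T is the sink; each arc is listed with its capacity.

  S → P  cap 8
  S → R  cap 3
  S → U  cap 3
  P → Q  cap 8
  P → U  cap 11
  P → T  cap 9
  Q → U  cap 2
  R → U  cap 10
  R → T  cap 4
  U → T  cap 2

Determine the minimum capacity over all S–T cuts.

Augment S→P→T: bottleneck 8, flow now 8.
Augment S→R→T: bottleneck 3, flow now 11.
Augment S→U→T: bottleneck 2, flow now 13.
No augmenting path remains; maximum flow = 13.
By max-flow min-cut, the minimum cut capacity equals the max flow.
In the residual graph, reachable from S: {S, U}.
Min-cut edges: S→P (8), S→R (3), U→T (2); capacity 8 + 3 + 2 = 13.

13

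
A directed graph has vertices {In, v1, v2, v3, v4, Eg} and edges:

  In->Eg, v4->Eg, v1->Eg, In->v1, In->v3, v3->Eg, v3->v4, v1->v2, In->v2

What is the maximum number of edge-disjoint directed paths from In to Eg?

Assign every edge capacity 1; by Menger, the answer equals the max flow.
Path In→Eg (+1); total 1.
Path In→v1→Eg (+1); total 2.
Path In→v3→Eg (+1); total 3.
No residual In→Eg path; max flow = 3.
Certifying cut of size 3: {In→Eg, In→v1, In→v3}.

3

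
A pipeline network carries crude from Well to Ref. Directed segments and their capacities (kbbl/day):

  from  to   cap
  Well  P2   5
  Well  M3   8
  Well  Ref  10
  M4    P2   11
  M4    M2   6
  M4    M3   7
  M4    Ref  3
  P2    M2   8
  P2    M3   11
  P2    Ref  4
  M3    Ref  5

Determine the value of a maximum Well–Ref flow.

19

Augment Well→Ref: bottleneck 10, flow now 10.
Augment Well→P2→Ref: bottleneck 4, flow now 14.
Augment Well→M3→Ref: bottleneck 5, flow now 19.
No augmenting path remains; maximum flow = 19.
In the residual graph, reachable from Well: {Well, P2, M2, M3}.
Min-cut edges: Well→Ref (10), P2→Ref (4), M3→Ref (5); capacity 10 + 4 + 5 = 19.
This cut is saturated, so no flow can exceed 19.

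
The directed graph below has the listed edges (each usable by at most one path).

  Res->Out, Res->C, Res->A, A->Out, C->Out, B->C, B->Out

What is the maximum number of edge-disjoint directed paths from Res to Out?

Assign every edge capacity 1; by Menger, the answer equals the max flow.
Path Res→Out (+1); total 1.
Path Res→A→Out (+1); total 2.
Path Res→C→Out (+1); total 3.
No residual Res→Out path; max flow = 3.
Certifying cut of size 3: {Res→A, Res→C, Res→Out}.

3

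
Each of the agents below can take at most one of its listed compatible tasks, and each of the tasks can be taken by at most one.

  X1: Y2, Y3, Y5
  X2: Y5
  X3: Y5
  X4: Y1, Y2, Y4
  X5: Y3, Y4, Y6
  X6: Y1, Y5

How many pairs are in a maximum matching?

5

Unit-capacity flow: source→left, listed edges, right→sink; max matching = max flow.
Augmenting path X1→Y2 (+1); matched 1.
Augmenting path X2→Y5 (+1); matched 2.
Augmenting path X4→Y1 (+1); matched 3.
Augmenting path X5→Y3 (+1); matched 4.
Augmenting path X6→Y1→X4→Y4 (+1); matched 5.
No augmenting path remains; maximum matching = 5.
König certificate: {X1, X4, X5, X6, Y5} is a vertex cover of size 5 (every listed pair touches it), so no matching can be larger.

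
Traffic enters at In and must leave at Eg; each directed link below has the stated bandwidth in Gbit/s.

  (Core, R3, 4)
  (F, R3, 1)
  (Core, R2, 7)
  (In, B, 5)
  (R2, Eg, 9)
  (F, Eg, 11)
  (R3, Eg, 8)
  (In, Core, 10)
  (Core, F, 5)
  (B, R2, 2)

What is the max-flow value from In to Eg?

Augment In→Core→F→Eg: bottleneck 5, flow now 5.
Augment In→Core→R2→Eg: bottleneck 5, flow now 10.
Augment In→B→R2→Eg: bottleneck 2, flow now 12.
No augmenting path remains; maximum flow = 12.
In the residual graph, reachable from In: {In, B}.
Min-cut edges: In→Core (10), B→R2 (2); capacity 10 + 2 = 12.
This cut is saturated, so no flow can exceed 12.

12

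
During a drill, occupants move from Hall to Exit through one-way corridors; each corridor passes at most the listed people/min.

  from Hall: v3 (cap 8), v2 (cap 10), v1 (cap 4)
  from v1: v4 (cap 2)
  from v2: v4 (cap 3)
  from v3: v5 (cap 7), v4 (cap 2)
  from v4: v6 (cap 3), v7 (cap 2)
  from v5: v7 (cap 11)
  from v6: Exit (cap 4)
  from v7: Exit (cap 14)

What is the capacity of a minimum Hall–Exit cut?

12

Augment Hall→v1→v4→v6→Exit: bottleneck 2, flow now 2.
Augment Hall→v2→v4→v6→Exit: bottleneck 1, flow now 3.
Augment Hall→v2→v4→v7→Exit: bottleneck 2, flow now 5.
Augment Hall→v3→v5→v7→Exit: bottleneck 7, flow now 12.
No augmenting path remains; maximum flow = 12.
By max-flow min-cut, the minimum cut capacity equals the max flow.
In the residual graph, reachable from Hall: {Hall, v1, v2, v3, v4}.
Min-cut edges: v3→v5 (7), v4→v6 (3), v4→v7 (2); capacity 7 + 3 + 2 = 12.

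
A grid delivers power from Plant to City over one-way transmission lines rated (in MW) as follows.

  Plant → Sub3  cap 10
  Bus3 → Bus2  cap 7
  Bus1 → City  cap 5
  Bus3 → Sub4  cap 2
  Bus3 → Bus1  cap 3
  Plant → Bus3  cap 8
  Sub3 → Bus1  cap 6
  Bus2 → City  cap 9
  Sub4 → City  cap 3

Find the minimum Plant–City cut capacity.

13

Augment Plant→Sub3→Bus1→City: bottleneck 5, flow now 5.
Augment Plant→Bus3→Sub4→City: bottleneck 2, flow now 7.
Augment Plant→Bus3→Bus2→City: bottleneck 6, flow now 13.
No augmenting path remains; maximum flow = 13.
By max-flow min-cut, the minimum cut capacity equals the max flow.
In the residual graph, reachable from Plant: {Plant, Sub3, Bus1}.
Min-cut edges: Plant→Bus3 (8), Bus1→City (5); capacity 8 + 5 = 13.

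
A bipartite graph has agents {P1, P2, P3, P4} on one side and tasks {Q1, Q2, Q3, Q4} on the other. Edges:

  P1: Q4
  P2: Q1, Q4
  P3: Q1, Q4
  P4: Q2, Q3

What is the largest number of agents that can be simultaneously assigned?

Unit-capacity flow: source→left, listed edges, right→sink; max matching = max flow.
Augmenting path P1→Q4 (+1); matched 1.
Augmenting path P2→Q1 (+1); matched 2.
Augmenting path P4→Q2 (+1); matched 3.
No augmenting path remains; maximum matching = 3.
König certificate: {P4, Q1, Q4} is a vertex cover of size 3 (every listed pair touches it), so no matching can be larger.

3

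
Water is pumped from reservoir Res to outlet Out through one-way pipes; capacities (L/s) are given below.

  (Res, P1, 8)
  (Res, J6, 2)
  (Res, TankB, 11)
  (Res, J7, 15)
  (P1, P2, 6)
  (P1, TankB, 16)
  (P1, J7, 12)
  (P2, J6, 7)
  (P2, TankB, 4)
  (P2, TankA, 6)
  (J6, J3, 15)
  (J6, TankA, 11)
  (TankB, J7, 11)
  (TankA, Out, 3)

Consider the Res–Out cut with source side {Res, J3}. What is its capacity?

Edges leaving {Res, J3}: Res→P1 (8), Res→J6 (2), Res→TankB (11), Res→J7 (15).
Cut capacity = 8 + 2 + 11 + 15 = 36.

36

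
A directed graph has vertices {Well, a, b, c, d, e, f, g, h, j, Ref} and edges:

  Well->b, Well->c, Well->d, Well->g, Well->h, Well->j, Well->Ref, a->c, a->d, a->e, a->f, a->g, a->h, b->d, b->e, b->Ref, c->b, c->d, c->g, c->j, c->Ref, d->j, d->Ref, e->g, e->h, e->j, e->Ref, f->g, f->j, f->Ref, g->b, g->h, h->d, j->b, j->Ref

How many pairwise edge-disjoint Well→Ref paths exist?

Assign every edge capacity 1; by Menger, the answer equals the max flow.
Path Well→Ref (+1); total 1.
Path Well→b→Ref (+1); total 2.
Path Well→c→Ref (+1); total 3.
Path Well→d→Ref (+1); total 4.
Path Well→j→Ref (+1); total 5.
Path Well→g→b→e→Ref (+1); total 6.
No residual Well→Ref path; max flow = 6.
Certifying cut of size 6: {Well→Ref, Well→c, b→Ref, b→e, d→Ref, j→Ref}.

6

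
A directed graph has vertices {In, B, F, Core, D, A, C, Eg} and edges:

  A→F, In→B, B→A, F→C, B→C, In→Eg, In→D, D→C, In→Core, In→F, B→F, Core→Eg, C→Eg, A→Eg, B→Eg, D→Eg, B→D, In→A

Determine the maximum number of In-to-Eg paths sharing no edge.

6

Assign every edge capacity 1; by Menger, the answer equals the max flow.
Path In→Eg (+1); total 1.
Path In→B→Eg (+1); total 2.
Path In→Core→Eg (+1); total 3.
Path In→D→Eg (+1); total 4.
Path In→A→Eg (+1); total 5.
Path In→F→C→Eg (+1); total 6.
No residual In→Eg path; max flow = 6.
Certifying cut of size 6: {In→A, In→B, In→Core, In→D, In→Eg, In→F}.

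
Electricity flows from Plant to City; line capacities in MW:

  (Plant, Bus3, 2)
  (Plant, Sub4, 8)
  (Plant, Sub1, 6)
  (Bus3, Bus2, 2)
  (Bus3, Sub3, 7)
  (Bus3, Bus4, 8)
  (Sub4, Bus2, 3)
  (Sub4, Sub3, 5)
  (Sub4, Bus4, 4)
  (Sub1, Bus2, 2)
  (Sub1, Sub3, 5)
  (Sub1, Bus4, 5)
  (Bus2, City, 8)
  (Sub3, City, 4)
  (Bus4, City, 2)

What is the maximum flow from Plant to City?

Augment Plant→Bus3→Bus2→City: bottleneck 2, flow now 2.
Augment Plant→Sub4→Bus2→City: bottleneck 3, flow now 5.
Augment Plant→Sub4→Sub3→City: bottleneck 4, flow now 9.
Augment Plant→Sub4→Bus4→City: bottleneck 1, flow now 10.
Augment Plant→Sub1→Bus2→City: bottleneck 2, flow now 12.
Augment Plant→Sub1→Bus4→City: bottleneck 1, flow now 13.
No augmenting path remains; maximum flow = 13.
In the residual graph, reachable from Plant: {Plant, Sub4, Sub1, Sub3, Bus4}.
Min-cut edges: Plant→Bus3 (2), Sub4→Bus2 (3), Sub1→Bus2 (2), Sub3→City (4), Bus4→City (2); capacity 2 + 3 + 2 + 4 + 2 = 13.
This cut is saturated, so no flow can exceed 13.

13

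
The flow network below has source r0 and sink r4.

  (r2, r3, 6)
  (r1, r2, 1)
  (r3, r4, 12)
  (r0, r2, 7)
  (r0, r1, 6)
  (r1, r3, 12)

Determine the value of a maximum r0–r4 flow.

Augment r0→r1→r3→r4: bottleneck 6, flow now 6.
Augment r0→r2→r3→r4: bottleneck 6, flow now 12.
No augmenting path remains; maximum flow = 12.
In the residual graph, reachable from r0: {r0, r2}.
Min-cut edges: r0→r1 (6), r2→r3 (6); capacity 6 + 6 = 12.
This cut is saturated, so no flow can exceed 12.

12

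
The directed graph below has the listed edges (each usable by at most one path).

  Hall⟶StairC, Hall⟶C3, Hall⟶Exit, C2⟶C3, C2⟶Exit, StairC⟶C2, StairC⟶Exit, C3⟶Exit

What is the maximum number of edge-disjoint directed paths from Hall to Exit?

Assign every edge capacity 1; by Menger, the answer equals the max flow.
Path Hall→Exit (+1); total 1.
Path Hall→StairC→Exit (+1); total 2.
Path Hall→C3→Exit (+1); total 3.
No residual Hall→Exit path; max flow = 3.
Certifying cut of size 3: {Hall→C3, Hall→Exit, Hall→StairC}.

3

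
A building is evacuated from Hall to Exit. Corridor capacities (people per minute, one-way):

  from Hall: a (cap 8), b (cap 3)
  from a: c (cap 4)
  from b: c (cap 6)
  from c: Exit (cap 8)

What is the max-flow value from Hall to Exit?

Augment Hall→a→c→Exit: bottleneck 4, flow now 4.
Augment Hall→b→c→Exit: bottleneck 3, flow now 7.
No augmenting path remains; maximum flow = 7.
In the residual graph, reachable from Hall: {Hall, a}.
Min-cut edges: Hall→b (3), a→c (4); capacity 3 + 4 = 7.
This cut is saturated, so no flow can exceed 7.

7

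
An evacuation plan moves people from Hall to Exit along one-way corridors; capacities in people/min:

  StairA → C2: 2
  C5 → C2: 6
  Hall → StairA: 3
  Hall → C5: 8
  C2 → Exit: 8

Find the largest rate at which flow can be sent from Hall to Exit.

8

Augment Hall→StairA→C2→Exit: bottleneck 2, flow now 2.
Augment Hall→C5→C2→Exit: bottleneck 6, flow now 8.
No augmenting path remains; maximum flow = 8.
In the residual graph, reachable from Hall: {Hall, StairA, C5}.
Min-cut edges: StairA→C2 (2), C5→C2 (6); capacity 2 + 6 = 8.
This cut is saturated, so no flow can exceed 8.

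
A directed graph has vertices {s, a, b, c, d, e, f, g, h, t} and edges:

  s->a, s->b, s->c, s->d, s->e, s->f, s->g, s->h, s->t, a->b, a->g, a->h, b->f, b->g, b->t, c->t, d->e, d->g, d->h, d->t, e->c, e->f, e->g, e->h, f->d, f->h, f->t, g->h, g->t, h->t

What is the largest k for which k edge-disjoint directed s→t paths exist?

7

Assign every edge capacity 1; by Menger, the answer equals the max flow.
Path s→t (+1); total 1.
Path s→b→t (+1); total 2.
Path s→c→t (+1); total 3.
Path s→d→t (+1); total 4.
Path s→f→t (+1); total 5.
Path s→g→t (+1); total 6.
Path s→h→t (+1); total 7.
No residual s→t path; max flow = 7.
Certifying cut of size 7: {b→t, c→t, d→t, f→t, g→t, h→t, s→t}.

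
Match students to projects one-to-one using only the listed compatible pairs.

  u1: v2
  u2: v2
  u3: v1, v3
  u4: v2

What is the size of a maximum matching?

Unit-capacity flow: source→left, listed edges, right→sink; max matching = max flow.
Augmenting path u1→v2 (+1); matched 1.
Augmenting path u3→v1 (+1); matched 2.
No augmenting path remains; maximum matching = 2.
König certificate: {u3, v2} is a vertex cover of size 2 (every listed pair touches it), so no matching can be larger.

2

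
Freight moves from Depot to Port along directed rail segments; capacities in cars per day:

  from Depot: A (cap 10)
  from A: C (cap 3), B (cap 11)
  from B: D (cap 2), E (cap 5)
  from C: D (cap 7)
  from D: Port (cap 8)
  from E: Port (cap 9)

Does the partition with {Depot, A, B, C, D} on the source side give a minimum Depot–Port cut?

No — its capacity is 13, but the minimum cut has capacity 10.

Given cut capacity: 5 + 8 = 13.
Augment Depot→A→B→D→Port: bottleneck 2, flow now 2.
Augment Depot→A→B→E→Port: bottleneck 5, flow now 7.
Augment Depot→A→C→D→Port: bottleneck 3, flow now 10.
No augmenting path remains; maximum flow = 10.
In the residual graph, reachable from Depot: {Depot}.
Min-cut edges: Depot→A (10); capacity 10 = 10.
Cut capacity 13 exceeds the max flow 10, so it is not minimum.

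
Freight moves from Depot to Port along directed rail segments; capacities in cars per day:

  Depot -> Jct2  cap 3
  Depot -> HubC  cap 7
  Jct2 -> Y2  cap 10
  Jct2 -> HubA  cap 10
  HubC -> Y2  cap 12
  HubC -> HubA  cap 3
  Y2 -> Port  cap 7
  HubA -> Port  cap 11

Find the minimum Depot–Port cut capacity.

10

Augment Depot→Jct2→Y2→Port: bottleneck 3, flow now 3.
Augment Depot→HubC→Y2→Port: bottleneck 4, flow now 7.
Augment Depot→HubC→HubA→Port: bottleneck 3, flow now 10.
No augmenting path remains; maximum flow = 10.
By max-flow min-cut, the minimum cut capacity equals the max flow.
In the residual graph, reachable from Depot: {Depot}.
Min-cut edges: Depot→Jct2 (3), Depot→HubC (7); capacity 3 + 7 = 10.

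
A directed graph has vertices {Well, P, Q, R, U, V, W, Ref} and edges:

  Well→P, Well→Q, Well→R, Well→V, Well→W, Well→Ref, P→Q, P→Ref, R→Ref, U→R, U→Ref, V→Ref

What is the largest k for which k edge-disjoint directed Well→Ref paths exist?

4

Assign every edge capacity 1; by Menger, the answer equals the max flow.
Path Well→Ref (+1); total 1.
Path Well→P→Ref (+1); total 2.
Path Well→R→Ref (+1); total 3.
Path Well→V→Ref (+1); total 4.
No residual Well→Ref path; max flow = 4.
Certifying cut of size 4: {Well→P, Well→R, Well→Ref, Well→V}.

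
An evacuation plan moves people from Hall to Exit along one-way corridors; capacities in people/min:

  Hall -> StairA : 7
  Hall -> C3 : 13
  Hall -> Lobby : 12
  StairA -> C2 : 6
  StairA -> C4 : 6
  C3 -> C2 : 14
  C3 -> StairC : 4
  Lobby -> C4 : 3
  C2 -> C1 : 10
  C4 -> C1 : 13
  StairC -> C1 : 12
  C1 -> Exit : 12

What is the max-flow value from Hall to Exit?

12

Augment Hall→StairA→C2→C1→Exit: bottleneck 6, flow now 6.
Augment Hall→StairA→C4→C1→Exit: bottleneck 1, flow now 7.
Augment Hall→C3→C2→C1→Exit: bottleneck 4, flow now 11.
Augment Hall→C3→StairC→C1→Exit: bottleneck 1, flow now 12.
No augmenting path remains; maximum flow = 12.
In the residual graph, reachable from Hall: {Hall, StairA, C3, Lobby, C2, C4, StairC, C1}.
Min-cut edges: C1→Exit (12); capacity 12 = 12.
This cut is saturated, so no flow can exceed 12.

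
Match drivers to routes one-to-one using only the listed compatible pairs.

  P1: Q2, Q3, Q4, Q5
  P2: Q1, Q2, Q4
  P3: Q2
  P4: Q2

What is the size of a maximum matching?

Unit-capacity flow: source→left, listed edges, right→sink; max matching = max flow.
Augmenting path P1→Q2 (+1); matched 1.
Augmenting path P2→Q1 (+1); matched 2.
Augmenting path P3→Q2→P1→Q3 (+1); matched 3.
No augmenting path remains; maximum matching = 3.
König certificate: {P1, P2, Q2} is a vertex cover of size 3 (every listed pair touches it), so no matching can be larger.

3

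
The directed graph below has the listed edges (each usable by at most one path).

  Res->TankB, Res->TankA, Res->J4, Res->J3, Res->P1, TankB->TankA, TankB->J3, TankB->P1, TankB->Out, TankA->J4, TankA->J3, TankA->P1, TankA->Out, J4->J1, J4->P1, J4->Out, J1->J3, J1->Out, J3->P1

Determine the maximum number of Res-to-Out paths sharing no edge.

Assign every edge capacity 1; by Menger, the answer equals the max flow.
Path Res→TankB→Out (+1); total 1.
Path Res→TankA→Out (+1); total 2.
Path Res→J4→Out (+1); total 3.
No residual Res→Out path; max flow = 3.
Certifying cut of size 3: {Res→J4, Res→TankA, Res→TankB}.

3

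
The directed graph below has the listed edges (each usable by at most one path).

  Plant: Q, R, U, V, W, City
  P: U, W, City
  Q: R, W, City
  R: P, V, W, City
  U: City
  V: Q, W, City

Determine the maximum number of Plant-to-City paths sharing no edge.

Assign every edge capacity 1; by Menger, the answer equals the max flow.
Path Plant→City (+1); total 1.
Path Plant→Q→City (+1); total 2.
Path Plant→R→City (+1); total 3.
Path Plant→U→City (+1); total 4.
Path Plant→V→City (+1); total 5.
No residual Plant→City path; max flow = 5.
Certifying cut of size 5: {Plant→City, Plant→Q, Plant→R, Plant→U, Plant→V}.

5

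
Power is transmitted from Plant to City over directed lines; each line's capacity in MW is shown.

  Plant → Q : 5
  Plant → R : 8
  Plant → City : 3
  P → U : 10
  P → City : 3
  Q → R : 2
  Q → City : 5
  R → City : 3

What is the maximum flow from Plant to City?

Augment Plant→City: bottleneck 3, flow now 3.
Augment Plant→Q→City: bottleneck 5, flow now 8.
Augment Plant→R→City: bottleneck 3, flow now 11.
No augmenting path remains; maximum flow = 11.
In the residual graph, reachable from Plant: {Plant, R}.
Min-cut edges: Plant→Q (5), Plant→City (3), R→City (3); capacity 5 + 3 + 3 = 11.
This cut is saturated, so no flow can exceed 11.

11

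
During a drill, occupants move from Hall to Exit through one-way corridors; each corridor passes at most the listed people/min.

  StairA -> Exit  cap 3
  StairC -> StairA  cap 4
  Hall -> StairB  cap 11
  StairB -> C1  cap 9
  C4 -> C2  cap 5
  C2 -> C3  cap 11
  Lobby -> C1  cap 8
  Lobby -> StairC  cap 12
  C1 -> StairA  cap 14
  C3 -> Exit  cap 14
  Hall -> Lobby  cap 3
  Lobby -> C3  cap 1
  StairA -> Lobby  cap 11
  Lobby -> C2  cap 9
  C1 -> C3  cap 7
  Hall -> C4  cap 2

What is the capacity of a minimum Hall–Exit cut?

Augment Hall→Lobby→C3→Exit: bottleneck 1, flow now 1.
Augment Hall→C4→C2→C3→Exit: bottleneck 2, flow now 3.
Augment Hall→StairB→C1→StairA→Exit: bottleneck 3, flow now 6.
Augment Hall→StairB→C1→C3→Exit: bottleneck 6, flow now 12.
Augment Hall→Lobby→C1→C3→Exit: bottleneck 1, flow now 13.
Augment Hall→Lobby→C2→C3→Exit: bottleneck 1, flow now 14.
No augmenting path remains; maximum flow = 14.
By max-flow min-cut, the minimum cut capacity equals the max flow.
In the residual graph, reachable from Hall: {Hall, StairB}.
Min-cut edges: Hall→C4 (2), Hall→Lobby (3), StairB→C1 (9); capacity 2 + 3 + 9 = 14.

14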